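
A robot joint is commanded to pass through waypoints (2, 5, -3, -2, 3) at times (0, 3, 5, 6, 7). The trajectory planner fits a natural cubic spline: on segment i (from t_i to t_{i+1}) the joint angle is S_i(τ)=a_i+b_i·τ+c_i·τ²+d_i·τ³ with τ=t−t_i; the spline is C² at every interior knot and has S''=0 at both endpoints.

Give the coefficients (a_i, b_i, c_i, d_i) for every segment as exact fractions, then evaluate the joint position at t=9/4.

  seg 0: a=2 b=655/214 c=0 d=-49/214
  seg 1: a=5 b=-334/107 c=-441/214 d=347/428
  seg 2: a=-3 b=-175/107 c=300/107 d=-18/107
  seg 3: a=-2 b=371/107 c=246/107 d=-82/107
S(9/4) = 85991/13696

Δ: Δ0=1, Δ1=-4, Δ2=1, Δ3=5
row 1: diag=10, rhs=-30; c'=1/5, d'=-3
row 2: denom=6−2·1/5=28/5; d'=(30−2·-3)/(28/5)=45/7
row 3: denom=4−1·5/28=107/28; d'=(24−1·45/7)/(107/28)=492/107
back: M3=492/107
back: M2=45/7−5/28·492/107=600/107
back: M1=-3−1/5·600/107=-441/107
M: M0=0, M1=-441/107, M2=600/107, M3=492/107, M4=0
seg 0: a=2, c=M0/2=0, d=(M1−M0)/(6·3)=-49/214, b=Δ0−h0·(2M0+M1)/6=655/214
seg 1: a=5, c=M1/2=-441/214, d=(M2−M1)/(6·2)=347/428, b=Δ1−h1·(2M1+M2)/6=-334/107
seg 2: a=-3, c=M2/2=300/107, d=(M3−M2)/(6·1)=-18/107, b=Δ2−h2·(2M2+M3)/6=-175/107
seg 3: a=-2, c=M3/2=246/107, d=(M4−M3)/(6·1)=-82/107, b=Δ3−h3·(2M3+M4)/6=371/107
t_q=9/4 → seg 0, τ=9/4; S=2+655/214·τ+0·τ²+-49/214·τ³=85991/13696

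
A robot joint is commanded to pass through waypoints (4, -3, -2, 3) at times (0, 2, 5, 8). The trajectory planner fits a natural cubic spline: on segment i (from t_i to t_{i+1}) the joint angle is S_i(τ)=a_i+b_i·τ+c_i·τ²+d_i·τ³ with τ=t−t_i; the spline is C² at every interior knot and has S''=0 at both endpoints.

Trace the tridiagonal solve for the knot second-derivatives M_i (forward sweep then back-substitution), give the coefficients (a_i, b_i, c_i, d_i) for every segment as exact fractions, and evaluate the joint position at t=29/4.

  seg 0: a=4 b=-315/74 c=0 d=7/37
  seg 1: a=-3 b=-147/74 c=42/37 d=-241/1998
  seg 2: a=-2 b=58/37 c=11/222 d=-11/1998
S(29/4) = 8123/4736

Δ: Δ0=-7/2, Δ1=1/3, Δ2=5/3
row 1: diag=10, rhs=23; c'=3/10, d'=23/10
row 2: denom=12−3·3/10=111/10; d'=(8−3·23/10)/(111/10)=11/111
back: M2=11/111
back: M1=23/10−3/10·11/111=84/37
M: M0=0, M1=84/37, M2=11/111, M3=0
seg 0: a=4, c=M0/2=0, d=(M1−M0)/(6·2)=7/37, b=Δ0−h0·(2M0+M1)/6=-315/74
seg 1: a=-3, c=M1/2=42/37, d=(M2−M1)/(6·3)=-241/1998, b=Δ1−h1·(2M1+M2)/6=-147/74
seg 2: a=-2, c=M2/2=11/222, d=(M3−M2)/(6·3)=-11/1998, b=Δ2−h2·(2M2+M3)/6=58/37
t_q=29/4 → seg 2, τ=9/4; S=-2+58/37·τ+11/222·τ²+-11/1998·τ³=8123/4736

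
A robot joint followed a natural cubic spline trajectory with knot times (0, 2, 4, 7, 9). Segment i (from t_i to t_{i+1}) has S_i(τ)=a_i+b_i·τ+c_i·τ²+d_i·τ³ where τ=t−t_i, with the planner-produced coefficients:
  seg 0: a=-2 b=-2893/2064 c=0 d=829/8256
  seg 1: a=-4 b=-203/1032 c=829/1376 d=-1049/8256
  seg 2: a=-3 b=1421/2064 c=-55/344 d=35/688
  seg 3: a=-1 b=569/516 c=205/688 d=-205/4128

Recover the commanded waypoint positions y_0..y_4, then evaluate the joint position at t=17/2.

y_0=-2 y_1=-4 y_2=-3 y_3=-1 y_4=2
S(17/2) = 12735/11008

y_0 = S_0(0) = a_0 = -2
y_1 = S_1(0) = a_1 = -4
y_2 = S_2(0) = a_2 = -3
y_3 = S_3(0) = a_3 = -1
y_4 = S_3(2) = 2
t_q=17/2 is in segment 3 (τ=3/2); S_3(τ)=12735/11008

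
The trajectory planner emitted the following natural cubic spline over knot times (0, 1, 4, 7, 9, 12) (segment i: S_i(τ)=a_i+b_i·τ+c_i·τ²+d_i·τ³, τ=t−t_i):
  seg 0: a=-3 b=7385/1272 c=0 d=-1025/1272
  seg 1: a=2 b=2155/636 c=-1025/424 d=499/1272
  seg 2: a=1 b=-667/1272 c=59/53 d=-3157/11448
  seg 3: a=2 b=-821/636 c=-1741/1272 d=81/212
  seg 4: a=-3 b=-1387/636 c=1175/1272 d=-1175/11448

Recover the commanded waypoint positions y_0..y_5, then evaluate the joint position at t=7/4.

y_0=-3 y_1=2 y_2=1 y_3=2 y_4=-3 y_5=-4
S(7/4) = 90823/27136

y_0 = S_0(0) = a_0 = -3
y_1 = S_1(0) = a_1 = 2
y_2 = S_2(0) = a_2 = 1
y_3 = S_3(0) = a_3 = 2
y_4 = S_4(0) = a_4 = -3
y_5 = S_4(3) = -4
t_q=7/4 is in segment 1 (τ=3/4); S_1(τ)=90823/27136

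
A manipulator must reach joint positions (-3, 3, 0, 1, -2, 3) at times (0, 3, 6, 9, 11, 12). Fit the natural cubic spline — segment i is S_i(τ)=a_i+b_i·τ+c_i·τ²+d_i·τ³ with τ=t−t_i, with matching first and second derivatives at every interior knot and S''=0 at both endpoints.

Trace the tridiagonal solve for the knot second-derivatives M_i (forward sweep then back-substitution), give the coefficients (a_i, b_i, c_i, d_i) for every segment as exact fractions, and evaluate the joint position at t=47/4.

  seg 0: a=-3 b=3451/1152 c=0 d=-1147/10368
  seg 1: a=3 b=5/576 c=-1147/1152 d=2279/10368
  seg 2: a=0 b=-35/1152 c=283/288 d=-2977/10368
  seg 3: a=1 b=-1087/576 c=-205/128 d=517/576
  seg 4: a=-2 b=1427/576 c=1453/384 d=-1453/1152
S(47/4) = 35743/24576

Δ: Δ0=2, Δ1=-1, Δ2=1/3, Δ3=-3/2, Δ4=5
row 1: diag=12, rhs=-18; c'=1/4, d'=-3/2
row 2: denom=12−3·1/4=45/4; d'=(8−3·-3/2)/(45/4)=10/9
row 3: denom=10−3·4/15=46/5; d'=(-11−3·10/9)/(46/5)=-215/138
row 4: denom=6−2·5/23=128/23; d'=(39−2·-215/138)/(128/23)=1453/192
back: M4=1453/192
back: M3=-215/138−5/23·1453/192=-205/64
back: M2=10/9−4/15·-205/64=283/144
back: M1=-3/2−1/4·283/144=-1147/576
M: M0=0, M1=-1147/576, M2=283/144, M3=-205/64, M4=1453/192, M5=0
seg 0: a=-3, c=M0/2=0, d=(M1−M0)/(6·3)=-1147/10368, b=Δ0−h0·(2M0+M1)/6=3451/1152
seg 1: a=3, c=M1/2=-1147/1152, d=(M2−M1)/(6·3)=2279/10368, b=Δ1−h1·(2M1+M2)/6=5/576
seg 2: a=0, c=M2/2=283/288, d=(M3−M2)/(6·3)=-2977/10368, b=Δ2−h2·(2M2+M3)/6=-35/1152
seg 3: a=1, c=M3/2=-205/128, d=(M4−M3)/(6·2)=517/576, b=Δ3−h3·(2M3+M4)/6=-1087/576
seg 4: a=-2, c=M4/2=1453/384, d=(M5−M4)/(6·1)=-1453/1152, b=Δ4−h4·(2M4+M5)/6=1427/576
t_q=47/4 → seg 4, τ=3/4; S=-2+1427/576·τ+1453/384·τ²+-1453/1152·τ³=35743/24576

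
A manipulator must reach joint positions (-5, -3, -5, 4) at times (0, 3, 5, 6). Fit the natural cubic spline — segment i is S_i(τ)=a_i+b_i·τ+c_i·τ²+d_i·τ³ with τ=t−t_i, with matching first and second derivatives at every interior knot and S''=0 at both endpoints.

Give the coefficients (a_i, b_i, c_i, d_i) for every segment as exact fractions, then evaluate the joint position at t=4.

  seg 0: a=-5 b=191/84 c=0 d=-5/28
  seg 1: a=-3 b=-107/42 c=-45/28 d=25/21
  seg 2: a=-5 b=223/42 c=155/28 d=-155/84
S(4) = -167/28

Δ: Δ0=2/3, Δ1=-1, Δ2=9
row 1: diag=10, rhs=-10; c'=1/5, d'=-1
row 2: denom=6−2·1/5=28/5; d'=(60−2·-1)/(28/5)=155/14
back: M2=155/14
back: M1=-1−1/5·155/14=-45/14
M: M0=0, M1=-45/14, M2=155/14, M3=0
seg 0: a=-5, c=M0/2=0, d=(M1−M0)/(6·3)=-5/28, b=Δ0−h0·(2M0+M1)/6=191/84
seg 1: a=-3, c=M1/2=-45/28, d=(M2−M1)/(6·2)=25/21, b=Δ1−h1·(2M1+M2)/6=-107/42
seg 2: a=-5, c=M2/2=155/28, d=(M3−M2)/(6·1)=-155/84, b=Δ2−h2·(2M2+M3)/6=223/42
t_q=4 → seg 1, τ=1; S=-3+-107/42·τ+-45/28·τ²+25/21·τ³=-167/28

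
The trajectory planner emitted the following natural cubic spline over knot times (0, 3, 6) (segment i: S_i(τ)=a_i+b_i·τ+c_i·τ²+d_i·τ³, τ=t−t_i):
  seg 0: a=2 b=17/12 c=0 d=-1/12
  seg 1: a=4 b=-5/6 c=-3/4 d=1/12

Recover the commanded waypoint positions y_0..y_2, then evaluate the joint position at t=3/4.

y_0=2 y_1=4 y_2=-3
S(3/4) = 775/256

y_0 = S_0(0) = a_0 = 2
y_1 = S_1(0) = a_1 = 4
y_2 = S_1(3) = -3
t_q=3/4 is in segment 0 (τ=3/4); S_0(τ)=775/256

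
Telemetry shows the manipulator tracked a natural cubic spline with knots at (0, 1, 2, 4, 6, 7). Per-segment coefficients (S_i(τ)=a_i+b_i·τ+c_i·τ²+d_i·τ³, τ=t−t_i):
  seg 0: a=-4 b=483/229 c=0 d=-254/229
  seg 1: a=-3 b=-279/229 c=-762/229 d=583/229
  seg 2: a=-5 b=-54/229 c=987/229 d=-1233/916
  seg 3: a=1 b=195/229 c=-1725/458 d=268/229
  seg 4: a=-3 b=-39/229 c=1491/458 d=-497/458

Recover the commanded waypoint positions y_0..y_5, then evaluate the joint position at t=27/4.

y_0=-4 y_1=-3 y_2=-5 y_3=1 y_4=-3 y_5=-1
S(27/4) = -51423/29312

y_0 = S_0(0) = a_0 = -4
y_1 = S_1(0) = a_1 = -3
y_2 = S_2(0) = a_2 = -5
y_3 = S_3(0) = a_3 = 1
y_4 = S_4(0) = a_4 = -3
y_5 = S_4(1) = -1
t_q=27/4 is in segment 4 (τ=3/4); S_4(τ)=-51423/29312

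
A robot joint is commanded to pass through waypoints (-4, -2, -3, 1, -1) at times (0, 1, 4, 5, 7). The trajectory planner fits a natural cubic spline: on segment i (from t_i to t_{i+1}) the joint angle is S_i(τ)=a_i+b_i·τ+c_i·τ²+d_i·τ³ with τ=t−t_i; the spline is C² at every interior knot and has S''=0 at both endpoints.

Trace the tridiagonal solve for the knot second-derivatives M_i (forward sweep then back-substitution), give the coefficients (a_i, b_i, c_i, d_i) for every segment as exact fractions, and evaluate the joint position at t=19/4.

  seg 0: a=-4 b=1270/483 c=0 d=-304/483
  seg 1: a=-2 b=358/483 c=-304/161 d=739/1449
  seg 2: a=-3 b=1537/483 c=435/161 d=-130/69
  seg 3: a=1 b=1417/483 c=-475/161 d=475/966
S(19/4) = 25/224

Δ: Δ0=2, Δ1=-1/3, Δ2=4, Δ3=-1
row 1: diag=8, rhs=-14; c'=3/8, d'=-7/4
row 2: denom=8−3·3/8=55/8; d'=(26−3·-7/4)/(55/8)=50/11
row 3: denom=6−1·8/55=322/55; d'=(-30−1·50/11)/(322/55)=-950/161
back: M3=-950/161
back: M2=50/11−8/55·-950/161=870/161
back: M1=-7/4−3/8·870/161=-608/161
M: M0=0, M1=-608/161, M2=870/161, M3=-950/161, M4=0
seg 0: a=-4, c=M0/2=0, d=(M1−M0)/(6·1)=-304/483, b=Δ0−h0·(2M0+M1)/6=1270/483
seg 1: a=-2, c=M1/2=-304/161, d=(M2−M1)/(6·3)=739/1449, b=Δ1−h1·(2M1+M2)/6=358/483
seg 2: a=-3, c=M2/2=435/161, d=(M3−M2)/(6·1)=-130/69, b=Δ2−h2·(2M2+M3)/6=1537/483
seg 3: a=1, c=M3/2=-475/161, d=(M4−M3)/(6·2)=475/966, b=Δ3−h3·(2M3+M4)/6=1417/483
t_q=19/4 → seg 2, τ=3/4; S=-3+1537/483·τ+435/161·τ²+-130/69·τ³=25/224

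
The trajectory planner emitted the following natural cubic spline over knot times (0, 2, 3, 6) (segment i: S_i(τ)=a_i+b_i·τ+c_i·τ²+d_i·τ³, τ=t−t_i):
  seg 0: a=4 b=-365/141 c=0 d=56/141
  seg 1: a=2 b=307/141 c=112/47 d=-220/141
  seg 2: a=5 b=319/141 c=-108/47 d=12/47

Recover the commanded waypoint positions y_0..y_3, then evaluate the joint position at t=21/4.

y_0 = S_0(0) = a_0 = 4
y_1 = S_1(0) = a_1 = 2
y_2 = S_2(0) = a_2 = 5
y_3 = S_2(3) = -2
t_q=21/4 is in segment 2 (τ=9/4); S_2(τ)=1027/752

y_0=4 y_1=2 y_2=5 y_3=-2
S(21/4) = 1027/752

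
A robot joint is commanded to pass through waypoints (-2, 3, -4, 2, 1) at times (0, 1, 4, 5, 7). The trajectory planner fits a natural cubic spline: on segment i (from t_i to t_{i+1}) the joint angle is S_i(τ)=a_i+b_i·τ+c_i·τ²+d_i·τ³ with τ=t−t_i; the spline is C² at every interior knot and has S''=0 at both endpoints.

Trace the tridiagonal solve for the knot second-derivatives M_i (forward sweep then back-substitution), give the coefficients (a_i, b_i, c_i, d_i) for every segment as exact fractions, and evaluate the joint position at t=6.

  seg 0: a=-2 b=12745/1932 c=0 d=-3085/1932
  seg 1: a=3 b=1745/966 c=-3085/644 d=6589/5796
  seg 2: a=-4 b=7261/1932 c=876/161 d=-883/276
  seg 3: a=2 b=4871/966 c=-2677/644 d=2677/3864
S(6) = 4609/1288

Δ: Δ0=5, Δ1=-7/3, Δ2=6, Δ3=-1/2
row 1: diag=8, rhs=-44; c'=3/8, d'=-11/2
row 2: denom=8−3·3/8=55/8; d'=(50−3·-11/2)/(55/8)=532/55
row 3: denom=6−1·8/55=322/55; d'=(-39−1·532/55)/(322/55)=-2677/322
back: M3=-2677/322
back: M2=532/55−8/55·-2677/322=1752/161
back: M1=-11/2−3/8·1752/161=-3085/322
M: M0=0, M1=-3085/322, M2=1752/161, M3=-2677/322, M4=0
seg 0: a=-2, c=M0/2=0, d=(M1−M0)/(6·1)=-3085/1932, b=Δ0−h0·(2M0+M1)/6=12745/1932
seg 1: a=3, c=M1/2=-3085/644, d=(M2−M1)/(6·3)=6589/5796, b=Δ1−h1·(2M1+M2)/6=1745/966
seg 2: a=-4, c=M2/2=876/161, d=(M3−M2)/(6·1)=-883/276, b=Δ2−h2·(2M2+M3)/6=7261/1932
seg 3: a=2, c=M3/2=-2677/644, d=(M4−M3)/(6·2)=2677/3864, b=Δ3−h3·(2M3+M4)/6=4871/966
t_q=6 → seg 3, τ=1; S=2+4871/966·τ+-2677/644·τ²+2677/3864·τ³=4609/1288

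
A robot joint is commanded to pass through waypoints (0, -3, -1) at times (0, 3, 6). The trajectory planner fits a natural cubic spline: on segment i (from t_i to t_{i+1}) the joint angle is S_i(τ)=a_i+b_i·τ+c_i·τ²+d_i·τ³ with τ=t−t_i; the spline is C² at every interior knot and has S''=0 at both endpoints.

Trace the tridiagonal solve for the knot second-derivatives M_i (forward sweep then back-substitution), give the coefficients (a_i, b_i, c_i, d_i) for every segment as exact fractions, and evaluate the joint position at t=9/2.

  seg 0: a=0 b=-17/12 c=0 d=5/108
  seg 1: a=-3 b=-1/6 c=5/12 d=-5/108
S(9/2) = -79/32

Δ: Δ0=-1, Δ1=2/3
row 1: diag=12, rhs=10; c'=1/4, d'=5/6
back: M1=5/6
M: M0=0, M1=5/6, M2=0
seg 0: a=0, c=M0/2=0, d=(M1−M0)/(6·3)=5/108, b=Δ0−h0·(2M0+M1)/6=-17/12
seg 1: a=-3, c=M1/2=5/12, d=(M2−M1)/(6·3)=-5/108, b=Δ1−h1·(2M1+M2)/6=-1/6
t_q=9/2 → seg 1, τ=3/2; S=-3+-1/6·τ+5/12·τ²+-5/108·τ³=-79/32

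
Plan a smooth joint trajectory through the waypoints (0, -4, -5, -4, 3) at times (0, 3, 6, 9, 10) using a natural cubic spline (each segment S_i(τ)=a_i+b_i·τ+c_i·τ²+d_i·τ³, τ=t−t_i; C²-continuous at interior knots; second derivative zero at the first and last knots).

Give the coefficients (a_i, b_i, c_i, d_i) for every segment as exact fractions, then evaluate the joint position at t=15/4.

Δ: Δ0=-4/3, Δ1=-1/3, Δ2=1/3, Δ3=7
row 1: diag=12, rhs=6; c'=1/4, d'=1/2
row 2: denom=12−3·1/4=45/4; d'=(4−3·1/2)/(45/4)=2/9
row 3: denom=8−3·4/15=36/5; d'=(40−3·2/9)/(36/5)=295/54
back: M3=295/54
back: M2=2/9−4/15·295/54=-100/81
back: M1=1/2−1/4·-100/81=131/162
M: M0=0, M1=131/162, M2=-100/81, M3=295/54, M4=0
seg 0: a=0, c=M0/2=0, d=(M1−M0)/(6·3)=131/2916, b=Δ0−h0·(2M0+M1)/6=-563/324
seg 1: a=-4, c=M1/2=131/324, d=(M2−M1)/(6·3)=-331/2916, b=Δ1−h1·(2M1+M2)/6=-85/162
seg 2: a=-5, c=M2/2=-50/81, d=(M3−M2)/(6·3)=1085/2916, b=Δ2−h2·(2M2+M3)/6=-377/324
seg 3: a=-4, c=M3/2=295/108, d=(M4−M3)/(6·1)=-295/324, b=Δ3−h3·(2M3+M4)/6=839/162
t_q=15/4 → seg 1, τ=3/4; S=-4+-85/162·τ+131/324·τ²+-331/2916·τ³=-9709/2304

  seg 0: a=0 b=-563/324 c=0 d=131/2916
  seg 1: a=-4 b=-85/162 c=131/324 d=-331/2916
  seg 2: a=-5 b=-377/324 c=-50/81 d=1085/2916
  seg 3: a=-4 b=839/162 c=295/108 d=-295/324
S(15/4) = -9709/2304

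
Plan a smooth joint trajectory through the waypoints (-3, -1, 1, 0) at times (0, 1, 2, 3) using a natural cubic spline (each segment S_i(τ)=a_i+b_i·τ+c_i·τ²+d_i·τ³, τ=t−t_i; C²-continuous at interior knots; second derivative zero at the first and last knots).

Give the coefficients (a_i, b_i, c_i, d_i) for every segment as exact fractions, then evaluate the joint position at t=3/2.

Δ: Δ0=2, Δ1=2, Δ2=-1
row 1: diag=4, rhs=0; c'=1/4, d'=0
row 2: denom=4−1·1/4=15/4; d'=(-18−1·0)/(15/4)=-24/5
back: M2=-24/5
back: M1=0−1/4·-24/5=6/5
M: M0=0, M1=6/5, M2=-24/5, M3=0
seg 0: a=-3, c=M0/2=0, d=(M1−M0)/(6·1)=1/5, b=Δ0−h0·(2M0+M1)/6=9/5
seg 1: a=-1, c=M1/2=3/5, d=(M2−M1)/(6·1)=-1, b=Δ1−h1·(2M1+M2)/6=12/5
seg 2: a=1, c=M2/2=-12/5, d=(M3−M2)/(6·1)=4/5, b=Δ2−h2·(2M2+M3)/6=3/5
t_q=3/2 → seg 1, τ=1/2; S=-1+12/5·τ+3/5·τ²+-1·τ³=9/40

  seg 0: a=-3 b=9/5 c=0 d=1/5
  seg 1: a=-1 b=12/5 c=3/5 d=-1
  seg 2: a=1 b=3/5 c=-12/5 d=4/5
S(3/2) = 9/40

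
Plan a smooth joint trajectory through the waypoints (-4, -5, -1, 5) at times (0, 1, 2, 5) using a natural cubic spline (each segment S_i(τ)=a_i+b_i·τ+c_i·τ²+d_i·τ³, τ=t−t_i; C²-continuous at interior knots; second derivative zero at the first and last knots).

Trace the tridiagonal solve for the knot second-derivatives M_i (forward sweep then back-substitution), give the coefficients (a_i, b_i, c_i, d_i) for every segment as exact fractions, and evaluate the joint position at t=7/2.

Δ: Δ0=-1, Δ1=4, Δ2=2
row 1: diag=4, rhs=30; c'=1/4, d'=15/2
row 2: denom=8−1·1/4=31/4; d'=(-12−1·15/2)/(31/4)=-78/31
back: M2=-78/31
back: M1=15/2−1/4·-78/31=252/31
M: M0=0, M1=252/31, M2=-78/31, M3=0
seg 0: a=-4, c=M0/2=0, d=(M1−M0)/(6·1)=42/31, b=Δ0−h0·(2M0+M1)/6=-73/31
seg 1: a=-5, c=M1/2=126/31, d=(M2−M1)/(6·1)=-55/31, b=Δ1−h1·(2M1+M2)/6=53/31
seg 2: a=-1, c=M2/2=-39/31, d=(M3−M2)/(6·3)=13/93, b=Δ2−h2·(2M2+M3)/6=140/31
t_q=7/2 → seg 2, τ=3/2; S=-1+140/31·τ+-39/31·τ²+13/93·τ³=847/248

  seg 0: a=-4 b=-73/31 c=0 d=42/31
  seg 1: a=-5 b=53/31 c=126/31 d=-55/31
  seg 2: a=-1 b=140/31 c=-39/31 d=13/93
S(7/2) = 847/248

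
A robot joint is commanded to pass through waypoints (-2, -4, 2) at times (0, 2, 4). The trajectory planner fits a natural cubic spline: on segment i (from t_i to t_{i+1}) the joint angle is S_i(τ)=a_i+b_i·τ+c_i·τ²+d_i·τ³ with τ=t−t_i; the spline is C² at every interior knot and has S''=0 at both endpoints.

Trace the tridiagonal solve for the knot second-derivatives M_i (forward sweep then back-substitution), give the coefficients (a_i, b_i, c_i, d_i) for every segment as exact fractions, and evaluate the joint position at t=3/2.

Δ: Δ0=-1, Δ1=3
row 1: diag=8, rhs=24; c'=1/4, d'=3
back: M1=3
M: M0=0, M1=3, M2=0
seg 0: a=-2, c=M0/2=0, d=(M1−M0)/(6·2)=1/4, b=Δ0−h0·(2M0+M1)/6=-2
seg 1: a=-4, c=M1/2=3/2, d=(M2−M1)/(6·2)=-1/4, b=Δ1−h1·(2M1+M2)/6=1
t_q=3/2 → seg 0, τ=3/2; S=-2+-2·τ+0·τ²+1/4·τ³=-133/32

  seg 0: a=-2 b=-2 c=0 d=1/4
  seg 1: a=-4 b=1 c=3/2 d=-1/4
S(3/2) = -133/32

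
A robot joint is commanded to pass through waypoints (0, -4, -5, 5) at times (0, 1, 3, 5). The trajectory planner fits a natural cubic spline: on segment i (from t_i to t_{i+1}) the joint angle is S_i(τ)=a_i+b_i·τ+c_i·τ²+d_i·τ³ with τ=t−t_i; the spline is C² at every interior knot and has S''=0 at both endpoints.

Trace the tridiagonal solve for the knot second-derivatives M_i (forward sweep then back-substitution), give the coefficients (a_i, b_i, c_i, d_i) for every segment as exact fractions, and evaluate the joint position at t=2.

  seg 0: a=0 b=-193/44 c=0 d=17/44
  seg 1: a=-4 b=-71/22 c=51/44 d=9/88
  seg 2: a=-5 b=29/11 c=39/22 d=-13/44
S(2) = -525/88

Δ: Δ0=-4, Δ1=-1/2, Δ2=5
row 1: diag=6, rhs=21; c'=1/3, d'=7/2
row 2: denom=8−2·1/3=22/3; d'=(33−2·7/2)/(22/3)=39/11
back: M2=39/11
back: M1=7/2−1/3·39/11=51/22
M: M0=0, M1=51/22, M2=39/11, M3=0
seg 0: a=0, c=M0/2=0, d=(M1−M0)/(6·1)=17/44, b=Δ0−h0·(2M0+M1)/6=-193/44
seg 1: a=-4, c=M1/2=51/44, d=(M2−M1)/(6·2)=9/88, b=Δ1−h1·(2M1+M2)/6=-71/22
seg 2: a=-5, c=M2/2=39/22, d=(M3−M2)/(6·2)=-13/44, b=Δ2−h2·(2M2+M3)/6=29/11
t_q=2 → seg 1, τ=1; S=-4+-71/22·τ+51/44·τ²+9/88·τ³=-525/88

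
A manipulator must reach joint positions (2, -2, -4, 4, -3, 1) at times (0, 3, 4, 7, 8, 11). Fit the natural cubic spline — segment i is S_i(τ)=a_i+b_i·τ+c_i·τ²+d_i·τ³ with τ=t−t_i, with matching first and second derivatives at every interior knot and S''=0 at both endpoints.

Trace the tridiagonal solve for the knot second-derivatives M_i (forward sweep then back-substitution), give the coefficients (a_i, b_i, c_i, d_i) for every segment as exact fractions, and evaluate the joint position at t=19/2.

Δ: Δ0=-4/3, Δ1=-2, Δ2=8/3, Δ3=-7, Δ4=4/3
row 1: diag=8, rhs=-4; c'=1/8, d'=-1/2
row 2: denom=8−1·1/8=63/8; d'=(28−1·-1/2)/(63/8)=76/21
row 3: denom=8−3·8/21=48/7; d'=(-58−3·76/21)/(48/7)=-241/24
row 4: denom=8−1·7/48=377/48; d'=(50−1·-241/24)/(377/48)=2882/377
back: M4=2882/377
back: M3=-241/24−7/48·2882/377=-4206/377
back: M2=76/21−8/21·-4206/377=8900/1131
back: M1=-1/2−1/8·8900/1131=-1678/1131
M: M0=0, M1=-1678/1131, M2=8900/1131, M3=-4206/377, M4=2882/377, M5=0
seg 0: a=2, c=M0/2=0, d=(M1−M0)/(6·3)=-839/10179, b=Δ0−h0·(2M0+M1)/6=-223/377
seg 1: a=-2, c=M1/2=-839/1131, d=(M2−M1)/(6·1)=1763/1131, b=Δ1−h1·(2M1+M2)/6=-1062/377
seg 2: a=-4, c=M2/2=4450/1131, d=(M3−M2)/(6·3)=-371/351, b=Δ2−h2·(2M2+M3)/6=425/1131
seg 3: a=4, c=M3/2=-2103/377, d=(M4−M3)/(6·1)=3544/1131, b=Δ3−h3·(2M3+M4)/6=-5152/1131
seg 4: a=-3, c=M4/2=1441/377, d=(M5−M4)/(6·3)=-1441/3393, b=Δ4−h4·(2M4+M5)/6=-7138/1131
t_q=19/2 → seg 4, τ=3/2; S=-3+-7138/1131·τ+1441/377·τ²+-1441/3393·τ³=-15985/3016

  seg 0: a=2 b=-223/377 c=0 d=-839/10179
  seg 1: a=-2 b=-1062/377 c=-839/1131 d=1763/1131
  seg 2: a=-4 b=425/1131 c=4450/1131 d=-371/351
  seg 3: a=4 b=-5152/1131 c=-2103/377 d=3544/1131
  seg 4: a=-3 b=-7138/1131 c=1441/377 d=-1441/3393
S(19/2) = -15985/3016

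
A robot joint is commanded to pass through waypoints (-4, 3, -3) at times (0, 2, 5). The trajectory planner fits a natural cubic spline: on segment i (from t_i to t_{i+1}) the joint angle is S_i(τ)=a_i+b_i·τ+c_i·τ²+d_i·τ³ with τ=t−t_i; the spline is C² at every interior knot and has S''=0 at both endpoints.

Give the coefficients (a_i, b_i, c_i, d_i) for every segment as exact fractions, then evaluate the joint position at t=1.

Δ: Δ0=7/2, Δ1=-2
row 1: diag=10, rhs=-33; c'=3/10, d'=-33/10
back: M1=-33/10
M: M0=0, M1=-33/10, M2=0
seg 0: a=-4, c=M0/2=0, d=(M1−M0)/(6·2)=-11/40, b=Δ0−h0·(2M0+M1)/6=23/5
seg 1: a=3, c=M1/2=-33/20, d=(M2−M1)/(6·3)=11/60, b=Δ1−h1·(2M1+M2)/6=13/10
t_q=1 → seg 0, τ=1; S=-4+23/5·τ+0·τ²+-11/40·τ³=13/40

  seg 0: a=-4 b=23/5 c=0 d=-11/40
  seg 1: a=3 b=13/10 c=-33/20 d=11/60
S(1) = 13/40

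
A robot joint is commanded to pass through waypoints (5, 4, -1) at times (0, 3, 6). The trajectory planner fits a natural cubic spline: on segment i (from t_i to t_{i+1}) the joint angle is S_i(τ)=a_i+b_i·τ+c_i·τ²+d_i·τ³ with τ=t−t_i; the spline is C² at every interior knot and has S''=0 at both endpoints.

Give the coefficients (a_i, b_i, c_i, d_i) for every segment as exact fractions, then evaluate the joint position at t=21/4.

  seg 0: a=5 b=0 c=0 d=-1/27
  seg 1: a=4 b=-1 c=-1/3 d=1/27
S(21/4) = 31/64

Δ: Δ0=-1/3, Δ1=-5/3
row 1: diag=12, rhs=-8; c'=1/4, d'=-2/3
back: M1=-2/3
M: M0=0, M1=-2/3, M2=0
seg 0: a=5, c=M0/2=0, d=(M1−M0)/(6·3)=-1/27, b=Δ0−h0·(2M0+M1)/6=0
seg 1: a=4, c=M1/2=-1/3, d=(M2−M1)/(6·3)=1/27, b=Δ1−h1·(2M1+M2)/6=-1
t_q=21/4 → seg 1, τ=9/4; S=4+-1·τ+-1/3·τ²+1/27·τ³=31/64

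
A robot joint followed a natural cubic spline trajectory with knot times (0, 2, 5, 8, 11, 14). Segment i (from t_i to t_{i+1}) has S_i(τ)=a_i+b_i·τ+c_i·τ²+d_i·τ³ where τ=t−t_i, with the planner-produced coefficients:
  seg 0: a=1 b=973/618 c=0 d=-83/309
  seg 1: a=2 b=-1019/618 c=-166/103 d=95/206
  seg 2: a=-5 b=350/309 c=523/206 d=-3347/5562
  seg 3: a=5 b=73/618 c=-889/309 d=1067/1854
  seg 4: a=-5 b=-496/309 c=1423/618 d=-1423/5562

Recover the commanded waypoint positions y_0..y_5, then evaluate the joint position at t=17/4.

y_0 = S_0(0) = a_0 = 1
y_1 = S_1(0) = a_1 = 2
y_2 = S_2(0) = a_2 = -5
y_3 = S_3(0) = a_3 = 5
y_4 = S_4(0) = a_4 = -5
y_5 = S_4(3) = 4
t_q=17/4 is in segment 1 (τ=9/4); S_1(τ)=-60857/13184

y_0=1 y_1=2 y_2=-5 y_3=5 y_4=-5 y_5=4
S(17/4) = -60857/13184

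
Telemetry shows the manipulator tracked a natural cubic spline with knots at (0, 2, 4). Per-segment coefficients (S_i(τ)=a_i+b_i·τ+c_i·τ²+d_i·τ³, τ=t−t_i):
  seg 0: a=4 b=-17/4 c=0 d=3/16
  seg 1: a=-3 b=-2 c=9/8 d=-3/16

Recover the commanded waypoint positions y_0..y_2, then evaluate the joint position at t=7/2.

y_0=4 y_1=-3 y_2=-4
S(7/2) = -525/128

y_0 = S_0(0) = a_0 = 4
y_1 = S_1(0) = a_1 = -3
y_2 = S_1(2) = -4
t_q=7/2 is in segment 1 (τ=3/2); S_1(τ)=-525/128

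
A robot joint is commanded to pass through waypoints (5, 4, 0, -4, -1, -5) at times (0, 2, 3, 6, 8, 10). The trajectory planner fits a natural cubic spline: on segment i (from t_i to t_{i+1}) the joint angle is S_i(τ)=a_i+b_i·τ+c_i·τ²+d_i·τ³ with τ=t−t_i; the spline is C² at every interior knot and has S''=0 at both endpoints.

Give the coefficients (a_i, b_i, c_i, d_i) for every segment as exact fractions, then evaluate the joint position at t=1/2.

  seg 0: a=5 b=1807/2355 c=0 d=-5969/18840
  seg 1: a=4 b=-14293/4710 c=-5969/3140 d=8813/9420
  seg 2: a=0 b=-37961/9420 c=711/785 d=-13/5652
  seg 3: a=-4 b=6323/4710 c=2779/3140 d=-1519/3768
  seg 4: a=-1 b=106/2355 c=-1204/785 d=602/2355
S(1/2) = 53697/10048

Δ: Δ0=-1/2, Δ1=-4, Δ2=-4/3, Δ3=3/2, Δ4=-2
row 1: diag=6, rhs=-21; c'=1/6, d'=-7/2
row 2: denom=8−1·1/6=47/6; d'=(16−1·-7/2)/(47/6)=117/47
row 3: denom=10−3·18/47=416/47; d'=(17−3·117/47)/(416/47)=14/13
row 4: denom=8−2·47/208=785/104; d'=(-21−2·14/13)/(785/104)=-2408/785
back: M4=-2408/785
back: M3=14/13−47/208·-2408/785=2779/1570
back: M2=117/47−18/47·2779/1570=1422/785
back: M1=-7/2−1/6·1422/785=-5969/1570
M: M0=0, M1=-5969/1570, M2=1422/785, M3=2779/1570, M4=-2408/785, M5=0
seg 0: a=5, c=M0/2=0, d=(M1−M0)/(6·2)=-5969/18840, b=Δ0−h0·(2M0+M1)/6=1807/2355
seg 1: a=4, c=M1/2=-5969/3140, d=(M2−M1)/(6·1)=8813/9420, b=Δ1−h1·(2M1+M2)/6=-14293/4710
seg 2: a=0, c=M2/2=711/785, d=(M3−M2)/(6·3)=-13/5652, b=Δ2−h2·(2M2+M3)/6=-37961/9420
seg 3: a=-4, c=M3/2=2779/3140, d=(M4−M3)/(6·2)=-1519/3768, b=Δ3−h3·(2M3+M4)/6=6323/4710
seg 4: a=-1, c=M4/2=-1204/785, d=(M5−M4)/(6·2)=602/2355, b=Δ4−h4·(2M4+M5)/6=106/2355
t_q=1/2 → seg 0, τ=1/2; S=5+1807/2355·τ+0·τ²+-5969/18840·τ³=53697/10048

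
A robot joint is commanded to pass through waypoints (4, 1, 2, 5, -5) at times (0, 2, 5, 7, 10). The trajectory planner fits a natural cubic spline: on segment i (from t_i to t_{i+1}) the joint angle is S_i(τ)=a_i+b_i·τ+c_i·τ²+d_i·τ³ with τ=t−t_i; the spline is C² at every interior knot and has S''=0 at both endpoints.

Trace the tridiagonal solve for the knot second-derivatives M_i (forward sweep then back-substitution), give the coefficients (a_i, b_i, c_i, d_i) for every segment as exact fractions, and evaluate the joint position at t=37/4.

  seg 0: a=4 b=-1529/870 c=0 d=28/435
  seg 1: a=1 b=-857/870 c=56/145 d=139/7830
  seg 2: a=2 b=788/435 c=95/174 d=-407/1160
  seg 3: a=5 b=-187/870 c=-2713/1740 d=2713/15660
S(37/4) = -10421/7424

Δ: Δ0=-3/2, Δ1=1/3, Δ2=3/2, Δ3=-10/3
row 1: diag=10, rhs=11; c'=3/10, d'=11/10
row 2: denom=10−3·3/10=91/10; d'=(7−3·11/10)/(91/10)=37/91
row 3: denom=10−2·20/91=870/91; d'=(-29−2·37/91)/(870/91)=-2713/870
back: M3=-2713/870
back: M2=37/91−20/91·-2713/870=95/87
back: M1=11/10−3/10·95/87=112/145
M: M0=0, M1=112/145, M2=95/87, M3=-2713/870, M4=0
seg 0: a=4, c=M0/2=0, d=(M1−M0)/(6·2)=28/435, b=Δ0−h0·(2M0+M1)/6=-1529/870
seg 1: a=1, c=M1/2=56/145, d=(M2−M1)/(6·3)=139/7830, b=Δ1−h1·(2M1+M2)/6=-857/870
seg 2: a=2, c=M2/2=95/174, d=(M3−M2)/(6·2)=-407/1160, b=Δ2−h2·(2M2+M3)/6=788/435
seg 3: a=5, c=M3/2=-2713/1740, d=(M4−M3)/(6·3)=2713/15660, b=Δ3−h3·(2M3+M4)/6=-187/870
t_q=37/4 → seg 3, τ=9/4; S=5+-187/870·τ+-2713/1740·τ²+2713/15660·τ³=-10421/7424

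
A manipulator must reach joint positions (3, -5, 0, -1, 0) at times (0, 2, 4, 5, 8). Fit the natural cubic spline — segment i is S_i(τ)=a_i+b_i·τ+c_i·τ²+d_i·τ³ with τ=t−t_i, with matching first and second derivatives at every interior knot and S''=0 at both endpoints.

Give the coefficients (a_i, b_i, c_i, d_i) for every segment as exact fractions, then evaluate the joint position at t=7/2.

  seg 0: a=3 b=-6313/1032 c=0 d=2185/4128
  seg 1: a=-5 b=121/516 c=2185/688 d=-4217/4128
  seg 2: a=0 b=701/1032 c=-127/43 d=1315/1032
  seg 3: a=-1 b=-725/516 c=299/344 d=-299/3096
S(7/2) = -10461/11008

Δ: Δ0=-4, Δ1=5/2, Δ2=-1, Δ3=1/3
row 1: diag=8, rhs=39; c'=1/4, d'=39/8
row 2: denom=6−2·1/4=11/2; d'=(-21−2·39/8)/(11/2)=-123/22
row 3: denom=8−1·2/11=86/11; d'=(8−1·-123/22)/(86/11)=299/172
back: M3=299/172
back: M2=-123/22−2/11·299/172=-254/43
back: M1=39/8−1/4·-254/43=2185/344
M: M0=0, M1=2185/344, M2=-254/43, M3=299/172, M4=0
seg 0: a=3, c=M0/2=0, d=(M1−M0)/(6·2)=2185/4128, b=Δ0−h0·(2M0+M1)/6=-6313/1032
seg 1: a=-5, c=M1/2=2185/688, d=(M2−M1)/(6·2)=-4217/4128, b=Δ1−h1·(2M1+M2)/6=121/516
seg 2: a=0, c=M2/2=-127/43, d=(M3−M2)/(6·1)=1315/1032, b=Δ2−h2·(2M2+M3)/6=701/1032
seg 3: a=-1, c=M3/2=299/344, d=(M4−M3)/(6·3)=-299/3096, b=Δ3−h3·(2M3+M4)/6=-725/516
t_q=7/2 → seg 1, τ=3/2; S=-5+121/516·τ+2185/688·τ²+-4217/4128·τ³=-10461/11008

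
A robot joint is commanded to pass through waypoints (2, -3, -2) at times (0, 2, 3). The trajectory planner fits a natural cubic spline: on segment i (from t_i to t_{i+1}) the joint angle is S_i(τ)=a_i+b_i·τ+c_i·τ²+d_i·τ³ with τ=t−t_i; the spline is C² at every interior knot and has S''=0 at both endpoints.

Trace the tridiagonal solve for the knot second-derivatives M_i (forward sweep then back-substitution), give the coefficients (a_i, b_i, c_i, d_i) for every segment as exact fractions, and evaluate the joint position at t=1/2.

  seg 0: a=2 b=-11/3 c=0 d=7/24
  seg 1: a=-3 b=-1/6 c=7/4 d=-7/12
S(1/2) = 13/64

Δ: Δ0=-5/2, Δ1=1
row 1: diag=6, rhs=21; c'=1/6, d'=7/2
back: M1=7/2
M: M0=0, M1=7/2, M2=0
seg 0: a=2, c=M0/2=0, d=(M1−M0)/(6·2)=7/24, b=Δ0−h0·(2M0+M1)/6=-11/3
seg 1: a=-3, c=M1/2=7/4, d=(M2−M1)/(6·1)=-7/12, b=Δ1−h1·(2M1+M2)/6=-1/6
t_q=1/2 → seg 0, τ=1/2; S=2+-11/3·τ+0·τ²+7/24·τ³=13/64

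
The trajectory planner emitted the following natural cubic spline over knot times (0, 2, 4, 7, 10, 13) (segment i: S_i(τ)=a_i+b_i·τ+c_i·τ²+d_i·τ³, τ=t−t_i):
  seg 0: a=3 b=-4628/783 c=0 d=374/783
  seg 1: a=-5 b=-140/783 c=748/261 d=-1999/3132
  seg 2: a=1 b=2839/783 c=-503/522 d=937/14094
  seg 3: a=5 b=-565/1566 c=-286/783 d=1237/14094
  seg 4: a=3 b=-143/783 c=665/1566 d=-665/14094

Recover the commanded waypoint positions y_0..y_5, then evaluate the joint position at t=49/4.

y_0=3 y_1=-5 y_2=1 y_3=5 y_4=3 y_5=5
S(49/4) = 46787/11136

y_0 = S_0(0) = a_0 = 3
y_1 = S_1(0) = a_1 = -5
y_2 = S_2(0) = a_2 = 1
y_3 = S_3(0) = a_3 = 5
y_4 = S_4(0) = a_4 = 3
y_5 = S_4(3) = 5
t_q=49/4 is in segment 4 (τ=9/4); S_4(τ)=46787/11136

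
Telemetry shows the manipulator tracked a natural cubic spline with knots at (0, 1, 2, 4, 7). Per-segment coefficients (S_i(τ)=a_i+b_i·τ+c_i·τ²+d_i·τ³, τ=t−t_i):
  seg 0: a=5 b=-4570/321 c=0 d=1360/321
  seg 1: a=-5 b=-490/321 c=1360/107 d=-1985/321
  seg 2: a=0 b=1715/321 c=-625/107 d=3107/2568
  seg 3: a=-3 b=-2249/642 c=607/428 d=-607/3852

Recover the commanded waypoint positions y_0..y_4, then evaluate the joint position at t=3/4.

y_0=5 y_1=-5 y_2=0 y_3=-3 y_4=-5
S(3/4) = -1665/428

y_0 = S_0(0) = a_0 = 5
y_1 = S_1(0) = a_1 = -5
y_2 = S_2(0) = a_2 = 0
y_3 = S_3(0) = a_3 = -3
y_4 = S_3(3) = -5
t_q=3/4 is in segment 0 (τ=3/4); S_0(τ)=-1665/428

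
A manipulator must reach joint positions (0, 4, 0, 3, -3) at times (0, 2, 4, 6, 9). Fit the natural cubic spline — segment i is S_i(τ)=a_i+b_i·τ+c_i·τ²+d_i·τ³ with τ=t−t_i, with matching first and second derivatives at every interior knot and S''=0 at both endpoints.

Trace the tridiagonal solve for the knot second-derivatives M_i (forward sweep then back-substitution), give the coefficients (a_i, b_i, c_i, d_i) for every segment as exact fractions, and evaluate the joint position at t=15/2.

  seg 0: a=0 b=239/71 c=0 d=-97/284
  seg 1: a=4 b=-52/71 c=-291/142 d=201/284
  seg 2: a=0 b=-31/71 c=156/71 d=-349/568
  seg 3: a=3 b=139/142 c=-423/284 d=47/284
S(15/2) = 3807/2272

Δ: Δ0=2, Δ1=-2, Δ2=3/2, Δ3=-2
row 1: diag=8, rhs=-24; c'=1/4, d'=-3
row 2: denom=8−2·1/4=15/2; d'=(21−2·-3)/(15/2)=18/5
row 3: denom=10−2·4/15=142/15; d'=(-21−2·18/5)/(142/15)=-423/142
back: M3=-423/142
back: M2=18/5−4/15·-423/142=312/71
back: M1=-3−1/4·312/71=-291/71
M: M0=0, M1=-291/71, M2=312/71, M3=-423/142, M4=0
seg 0: a=0, c=M0/2=0, d=(M1−M0)/(6·2)=-97/284, b=Δ0−h0·(2M0+M1)/6=239/71
seg 1: a=4, c=M1/2=-291/142, d=(M2−M1)/(6·2)=201/284, b=Δ1−h1·(2M1+M2)/6=-52/71
seg 2: a=0, c=M2/2=156/71, d=(M3−M2)/(6·2)=-349/568, b=Δ2−h2·(2M2+M3)/6=-31/71
seg 3: a=3, c=M3/2=-423/284, d=(M4−M3)/(6·3)=47/284, b=Δ3−h3·(2M3+M4)/6=139/142
t_q=15/2 → seg 3, τ=3/2; S=3+139/142·τ+-423/284·τ²+47/284·τ³=3807/2272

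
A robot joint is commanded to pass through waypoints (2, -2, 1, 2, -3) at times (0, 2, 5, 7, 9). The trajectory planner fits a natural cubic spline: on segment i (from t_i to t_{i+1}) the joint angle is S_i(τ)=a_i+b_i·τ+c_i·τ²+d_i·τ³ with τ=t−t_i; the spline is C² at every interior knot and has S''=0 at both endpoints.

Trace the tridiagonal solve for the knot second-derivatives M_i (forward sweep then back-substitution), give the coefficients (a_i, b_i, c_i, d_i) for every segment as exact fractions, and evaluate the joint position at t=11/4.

  seg 0: a=2 b=-455/172 c=0 d=111/688
  seg 1: a=-2 b=-61/86 c=333/344 d=-137/1032
  seg 2: a=1 b=521/344 c=-39/172 d=-193/1376
  seg 3: a=2 b=-185/172 c=-735/688 d=245/1376
S(11/4) = -44989/22016

Δ: Δ0=-2, Δ1=1, Δ2=1/2, Δ3=-5/2
row 1: diag=10, rhs=18; c'=3/10, d'=9/5
row 2: denom=10−3·3/10=91/10; d'=(-3−3·9/5)/(91/10)=-12/13
row 3: denom=8−2·20/91=688/91; d'=(-18−2·-12/13)/(688/91)=-735/344
back: M3=-735/344
back: M2=-12/13−20/91·-735/344=-39/86
back: M1=9/5−3/10·-39/86=333/172
M: M0=0, M1=333/172, M2=-39/86, M3=-735/344, M4=0
seg 0: a=2, c=M0/2=0, d=(M1−M0)/(6·2)=111/688, b=Δ0−h0·(2M0+M1)/6=-455/172
seg 1: a=-2, c=M1/2=333/344, d=(M2−M1)/(6·3)=-137/1032, b=Δ1−h1·(2M1+M2)/6=-61/86
seg 2: a=1, c=M2/2=-39/172, d=(M3−M2)/(6·2)=-193/1376, b=Δ2−h2·(2M2+M3)/6=521/344
seg 3: a=2, c=M3/2=-735/688, d=(M4−M3)/(6·2)=245/1376, b=Δ3−h3·(2M3+M4)/6=-185/172
t_q=11/4 → seg 1, τ=3/4; S=-2+-61/86·τ+333/344·τ²+-137/1032·τ³=-44989/22016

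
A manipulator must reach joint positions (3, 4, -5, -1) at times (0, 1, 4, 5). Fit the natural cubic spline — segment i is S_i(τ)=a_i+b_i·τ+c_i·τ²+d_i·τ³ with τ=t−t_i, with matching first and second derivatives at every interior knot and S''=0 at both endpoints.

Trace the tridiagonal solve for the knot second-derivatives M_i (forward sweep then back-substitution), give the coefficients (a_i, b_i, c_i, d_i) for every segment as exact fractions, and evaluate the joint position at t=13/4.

Δ: Δ0=1, Δ1=-3, Δ2=4
row 1: diag=8, rhs=-24; c'=3/8, d'=-3
row 2: denom=8−3·3/8=55/8; d'=(42−3·-3)/(55/8)=408/55
back: M2=408/55
back: M1=-3−3/8·408/55=-318/55
M: M0=0, M1=-318/55, M2=408/55, M3=0
seg 0: a=3, c=M0/2=0, d=(M1−M0)/(6·1)=-53/55, b=Δ0−h0·(2M0+M1)/6=108/55
seg 1: a=4, c=M1/2=-159/55, d=(M2−M1)/(6·3)=11/15, b=Δ1−h1·(2M1+M2)/6=-51/55
seg 2: a=-5, c=M2/2=204/55, d=(M3−M2)/(6·1)=-68/55, b=Δ2−h2·(2M2+M3)/6=84/55
t_q=13/4 → seg 1, τ=9/4; S=4+-51/55·τ+-159/55·τ²+11/15·τ³=-15377/3520

  seg 0: a=3 b=108/55 c=0 d=-53/55
  seg 1: a=4 b=-51/55 c=-159/55 d=11/15
  seg 2: a=-5 b=84/55 c=204/55 d=-68/55
S(13/4) = -15377/3520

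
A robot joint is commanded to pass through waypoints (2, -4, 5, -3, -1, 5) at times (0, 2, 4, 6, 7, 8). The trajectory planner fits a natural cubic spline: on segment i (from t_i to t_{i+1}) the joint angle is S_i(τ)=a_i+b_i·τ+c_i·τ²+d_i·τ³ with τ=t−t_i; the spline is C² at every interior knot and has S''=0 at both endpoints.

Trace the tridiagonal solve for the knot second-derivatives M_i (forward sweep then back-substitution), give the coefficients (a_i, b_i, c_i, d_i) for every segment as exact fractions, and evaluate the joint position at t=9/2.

  seg 0: a=2 b=-3609/626 c=0 d=1731/2504
  seg 1: a=-4 b=792/313 c=5193/1252 d=-495/313
  seg 2: a=5 b=45/313 c=-6687/1252 d=4093/2504
  seg 3: a=-3 b=-1005/626 c=1398/313 d=-539/626
  seg 4: a=-1 b=1485/313 c=1179/626 d=-393/626
S(9/2) = 78945/20032

Δ: Δ0=-3, Δ1=9/2, Δ2=-4, Δ3=2, Δ4=6
row 1: diag=8, rhs=45; c'=1/4, d'=45/8
row 2: denom=8−2·1/4=15/2; d'=(-51−2·45/8)/(15/2)=-83/10
row 3: denom=6−2·4/15=82/15; d'=(36−2·-83/10)/(82/15)=789/82
row 4: denom=4−1·15/82=313/82; d'=(24−1·789/82)/(313/82)=1179/313
back: M4=1179/313
back: M3=789/82−15/82·1179/313=2796/313
back: M2=-83/10−4/15·2796/313=-6687/626
back: M1=45/8−1/4·-6687/626=5193/626
M: M0=0, M1=5193/626, M2=-6687/626, M3=2796/313, M4=1179/313, M5=0
seg 0: a=2, c=M0/2=0, d=(M1−M0)/(6·2)=1731/2504, b=Δ0−h0·(2M0+M1)/6=-3609/626
seg 1: a=-4, c=M1/2=5193/1252, d=(M2−M1)/(6·2)=-495/313, b=Δ1−h1·(2M1+M2)/6=792/313
seg 2: a=5, c=M2/2=-6687/1252, d=(M3−M2)/(6·2)=4093/2504, b=Δ2−h2·(2M2+M3)/6=45/313
seg 3: a=-3, c=M3/2=1398/313, d=(M4−M3)/(6·1)=-539/626, b=Δ3−h3·(2M3+M4)/6=-1005/626
seg 4: a=-1, c=M4/2=1179/626, d=(M5−M4)/(6·1)=-393/626, b=Δ4−h4·(2M4+M5)/6=1485/313
t_q=9/2 → seg 2, τ=1/2; S=5+45/313·τ+-6687/1252·τ²+4093/2504·τ³=78945/20032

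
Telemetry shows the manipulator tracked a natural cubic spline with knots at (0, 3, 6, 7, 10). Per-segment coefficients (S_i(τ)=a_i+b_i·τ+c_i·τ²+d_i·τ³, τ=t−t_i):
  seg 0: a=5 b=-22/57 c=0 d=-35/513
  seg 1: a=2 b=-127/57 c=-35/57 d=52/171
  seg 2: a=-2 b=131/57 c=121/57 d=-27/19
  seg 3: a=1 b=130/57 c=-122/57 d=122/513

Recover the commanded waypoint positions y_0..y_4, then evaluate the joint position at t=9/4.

y_0=5 y_1=2 y_2=-2 y_3=1 y_4=-5
S(9/4) = 4079/1216

y_0 = S_0(0) = a_0 = 5
y_1 = S_1(0) = a_1 = 2
y_2 = S_2(0) = a_2 = -2
y_3 = S_3(0) = a_3 = 1
y_4 = S_3(3) = -5
t_q=9/4 is in segment 0 (τ=9/4); S_0(τ)=4079/1216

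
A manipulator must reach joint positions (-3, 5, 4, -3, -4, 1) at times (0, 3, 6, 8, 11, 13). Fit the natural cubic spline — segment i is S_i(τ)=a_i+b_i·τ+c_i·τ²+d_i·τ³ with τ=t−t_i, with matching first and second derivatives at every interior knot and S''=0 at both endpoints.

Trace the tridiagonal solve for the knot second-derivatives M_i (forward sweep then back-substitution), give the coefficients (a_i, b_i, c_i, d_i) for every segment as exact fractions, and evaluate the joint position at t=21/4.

  seg 0: a=-3 b=20317/6414 c=0 d=-119/2138
  seg 1: a=5 b=5339/3207 c=-1071/2138 d=-353/6414
  seg 2: a=4 b=-18131/6414 c=-1065/1069 d=4231/12828
  seg 3: a=-3 b=-18305/6414 c=2101/2138 d=-457/9621
  seg 4: a=-4 b=11287/6414 c=1187/2138 d=-1187/12828
S(21/4) = 763921/136832

Δ: Δ0=8/3, Δ1=-1/3, Δ2=-7/2, Δ3=-1/3, Δ4=5/2
row 1: diag=12, rhs=-18; c'=1/4, d'=-3/2
row 2: denom=10−3·1/4=37/4; d'=(-19−3·-3/2)/(37/4)=-58/37
row 3: denom=10−2·8/37=354/37; d'=(19−2·-58/37)/(354/37)=273/118
row 4: denom=10−3·37/118=1069/118; d'=(17−3·273/118)/(1069/118)=1187/1069
back: M4=1187/1069
back: M3=273/118−37/118·1187/1069=2101/1069
back: M2=-58/37−8/37·2101/1069=-2130/1069
back: M1=-3/2−1/4·-2130/1069=-1071/1069
M: M0=0, M1=-1071/1069, M2=-2130/1069, M3=2101/1069, M4=1187/1069, M5=0
seg 0: a=-3, c=M0/2=0, d=(M1−M0)/(6·3)=-119/2138, b=Δ0−h0·(2M0+M1)/6=20317/6414
seg 1: a=5, c=M1/2=-1071/2138, d=(M2−M1)/(6·3)=-353/6414, b=Δ1−h1·(2M1+M2)/6=5339/3207
seg 2: a=4, c=M2/2=-1065/1069, d=(M3−M2)/(6·2)=4231/12828, b=Δ2−h2·(2M2+M3)/6=-18131/6414
seg 3: a=-3, c=M3/2=2101/2138, d=(M4−M3)/(6·3)=-457/9621, b=Δ3−h3·(2M3+M4)/6=-18305/6414
seg 4: a=-4, c=M4/2=1187/2138, d=(M5−M4)/(6·2)=-1187/12828, b=Δ4−h4·(2M4+M5)/6=11287/6414
t_q=21/4 → seg 1, τ=9/4; S=5+5339/3207·τ+-1071/2138·τ²+-353/6414·τ³=763921/136832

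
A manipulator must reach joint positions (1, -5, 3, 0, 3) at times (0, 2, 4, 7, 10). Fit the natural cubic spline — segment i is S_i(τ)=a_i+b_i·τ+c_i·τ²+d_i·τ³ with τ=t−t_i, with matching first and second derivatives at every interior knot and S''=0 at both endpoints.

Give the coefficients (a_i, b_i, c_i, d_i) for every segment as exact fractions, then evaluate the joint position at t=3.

Δ: Δ0=-3, Δ1=4, Δ2=-1, Δ3=1
row 1: diag=8, rhs=42; c'=1/4, d'=21/4
row 2: denom=10−2·1/4=19/2; d'=(-30−2·21/4)/(19/2)=-81/19
row 3: denom=12−3·6/19=210/19; d'=(12−3·-81/19)/(210/19)=157/70
back: M3=157/70
back: M2=-81/19−6/19·157/70=-174/35
back: M1=21/4−1/4·-174/35=909/140
M: M0=0, M1=909/140, M2=-174/35, M3=157/70, M4=0
seg 0: a=1, c=M0/2=0, d=(M1−M0)/(6·2)=303/560, b=Δ0−h0·(2M0+M1)/6=-723/140
seg 1: a=-5, c=M1/2=909/280, d=(M2−M1)/(6·2)=-107/112, b=Δ1−h1·(2M1+M2)/6=93/70
seg 2: a=3, c=M2/2=-87/35, d=(M3−M2)/(6·3)=101/252, b=Δ2−h2·(2M2+M3)/6=57/20
seg 3: a=0, c=M3/2=157/140, d=(M4−M3)/(6·3)=-157/1260, b=Δ3−h3·(2M3+M4)/6=-87/70
t_q=3 → seg 1, τ=1; S=-5+93/70·τ+909/280·τ²+-107/112·τ³=-773/560

  seg 0: a=1 b=-723/140 c=0 d=303/560
  seg 1: a=-5 b=93/70 c=909/280 d=-107/112
  seg 2: a=3 b=57/20 c=-87/35 d=101/252
  seg 3: a=0 b=-87/70 c=157/140 d=-157/1260
S(3) = -773/560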